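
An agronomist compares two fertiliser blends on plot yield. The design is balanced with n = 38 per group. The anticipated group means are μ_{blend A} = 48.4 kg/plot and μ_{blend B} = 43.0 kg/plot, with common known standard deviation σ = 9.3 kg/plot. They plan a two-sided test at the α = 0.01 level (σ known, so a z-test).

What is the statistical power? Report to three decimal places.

Standardized effect: d = |μ_{blend A} − μ_{blend B}| / σ = |48.4 − 43.0| / 9.3 = 0.5806
Noncentrality parameter: δ = d·√(n/2) = 0.5806 × √(38/2) = 2.5310
Critical value for a two-sided test at α = 0.01: z_{α/2} = 2.576.
Power = Φ(δ − 2.576) + Φ(−δ − 2.576) = Φ(-0.045) + Φ(-5.107) = 0.4821 + 0.0000 = 0.4821.

Power ≈ 0.482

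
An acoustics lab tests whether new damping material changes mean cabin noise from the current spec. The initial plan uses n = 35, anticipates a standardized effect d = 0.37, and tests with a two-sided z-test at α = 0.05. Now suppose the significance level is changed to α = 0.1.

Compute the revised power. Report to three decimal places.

δ = d·√n = 0.37 × √35 = 2.1889 (unchanged). New critical value: z_{0.05} = 1.645.
Revised power = Φ(δ − 1.645) + Φ(−δ − 1.645) = Φ(0.544) + Φ(-3.834) = 0.7068 + 0.0001 = 0.7069.

Power ≈ 0.707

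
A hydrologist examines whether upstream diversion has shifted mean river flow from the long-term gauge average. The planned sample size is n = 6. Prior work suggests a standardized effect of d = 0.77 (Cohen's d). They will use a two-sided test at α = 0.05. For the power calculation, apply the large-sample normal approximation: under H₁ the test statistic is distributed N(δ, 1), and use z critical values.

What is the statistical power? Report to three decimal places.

Noncentrality parameter: δ = d·√n = 0.77 × √6 = 1.8861
Critical value for a two-sided test at α = 0.05: z_{α/2} = 1.960.
Power = Φ(δ − 1.960) + Φ(−δ − 1.960) = Φ(-0.074) + Φ(-3.846) = 0.4706 + 0.0001 = 0.4706.

Power ≈ 0.471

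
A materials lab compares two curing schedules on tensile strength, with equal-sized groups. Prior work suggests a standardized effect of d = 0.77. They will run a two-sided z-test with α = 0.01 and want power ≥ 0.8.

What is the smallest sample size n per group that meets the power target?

n = 40 per group

Set Φ(δ − 2.576) = 0.8; then δ − 2.576 = Φ⁻¹(0.8) = 0.842, giving δ = 3.417.
(For δ > 0 the lower-tail rejection region contributes negligibly to power, so the one-term inversion is standard.)
δ = d·√(n/2) ⇒ n = 2(δ/d)² = 2 × (3.417 / 0.77)² = 39.40.
Round up to the next whole unit.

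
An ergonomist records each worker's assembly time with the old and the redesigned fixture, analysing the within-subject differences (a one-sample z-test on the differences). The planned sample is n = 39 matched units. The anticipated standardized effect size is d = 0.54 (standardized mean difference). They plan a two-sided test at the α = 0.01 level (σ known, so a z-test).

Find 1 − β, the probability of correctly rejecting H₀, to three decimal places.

Power ≈ 0.787

Noncentrality parameter: δ = d·√n = 0.54 × √39 = 3.3723
Two-sided α = 0.01 → critical value z_{0.005} = 2.576.
Power = Φ(δ − 2.576) + Φ(−δ − 2.576) = Φ(0.796) + Φ(-5.948) = 0.7871 + 0.0000 = 0.7871.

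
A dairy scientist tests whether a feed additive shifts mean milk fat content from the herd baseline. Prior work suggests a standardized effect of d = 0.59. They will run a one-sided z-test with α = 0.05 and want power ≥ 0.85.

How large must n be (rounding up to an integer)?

n = 21

Set Φ(δ − 1.645) = 0.85; then δ − 1.645 = Φ⁻¹(0.85) = 1.036, giving δ = 2.681.
δ = d·√n ⇒ n = (δ/d)² = (2.681 / 0.59)² = 20.65.
Rounding up, n = 21.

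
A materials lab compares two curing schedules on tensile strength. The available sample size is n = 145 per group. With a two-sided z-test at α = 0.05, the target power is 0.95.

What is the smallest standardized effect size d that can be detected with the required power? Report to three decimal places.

Required noncentrality: δ = z_{0.025} + z_{0.05} = 1.960 + 1.645 = 3.605.
(The second rejection-region term Φ(−δ − z_{α/2}) is negligible and dropped.)
δ = d·√(n/2) ⇒ d = δ/√(n/2) = 3.605/√(145/2) = 0.4234.

d ≈ 0.423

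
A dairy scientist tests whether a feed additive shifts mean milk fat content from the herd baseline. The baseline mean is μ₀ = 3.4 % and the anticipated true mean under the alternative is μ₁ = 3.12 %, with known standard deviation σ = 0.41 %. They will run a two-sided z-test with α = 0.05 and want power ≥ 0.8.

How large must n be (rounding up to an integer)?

n = 17

Standardized effect: d = |μ₁ − μ₀| / σ = |3.12 − 3.4| / 0.41 = 0.6829
For power 0.8 need Φ(δ − z_{0.025}) = 0.8, so δ = z_{0.025} + z_{0.20} = 1.960 + 0.842 = 2.802.
(The Φ(−δ − z_{α/2}) term is vanishingly small for δ > 0 and is dropped in the standard sample-size formula.)
δ = d·√n ⇒ n = (δ/d)² = (2.802 / 0.6829)² = 16.83.
Rounding up, n = 17.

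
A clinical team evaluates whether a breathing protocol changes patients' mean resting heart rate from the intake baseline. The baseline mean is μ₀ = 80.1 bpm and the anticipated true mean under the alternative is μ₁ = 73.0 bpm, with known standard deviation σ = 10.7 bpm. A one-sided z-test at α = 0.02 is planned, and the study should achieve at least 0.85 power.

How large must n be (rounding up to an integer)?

n = 22

Standardized effect: d = |μ₁ − μ₀| / σ = |73.0 − 80.1| / 10.7 = 0.6636
Set Φ(δ − 2.054) = 0.85; then δ − 2.054 = Φ⁻¹(0.85) = 1.036, giving δ = 3.090.
δ = d·√n ⇒ n = (δ/d)² = (3.090 / 0.6636)² = 21.69.
Rounding up, n = 22.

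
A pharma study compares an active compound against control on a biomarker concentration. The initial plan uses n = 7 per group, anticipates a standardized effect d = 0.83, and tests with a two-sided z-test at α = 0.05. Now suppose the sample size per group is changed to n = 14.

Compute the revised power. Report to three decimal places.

Power ≈ 0.593

With n = 14 per group: δ = d·√(n/2) = 0.83 × √(14/2) = 2.1960. Critical value z_{0.025} = 1.960.
Revised power = Φ(δ − 1.960) + Φ(−δ − 1.960) = Φ(0.236) + Φ(-4.156) = 0.5933 + 0.0000 = 0.5933.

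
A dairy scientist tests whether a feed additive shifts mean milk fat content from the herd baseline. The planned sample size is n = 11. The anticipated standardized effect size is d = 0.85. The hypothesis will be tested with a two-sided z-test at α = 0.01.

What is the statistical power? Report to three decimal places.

Noncentrality parameter: δ = d·√n = 0.85 × √11 = 2.8191
Critical value for a two-sided test at α = 0.01: z_{α/2} = 2.576.
Power = Φ(δ − 2.576) + Φ(−δ − 2.576) = Φ(0.243) + Φ(-5.395) = 0.5961 + 0.0000 = 0.5961.

Power ≈ 0.596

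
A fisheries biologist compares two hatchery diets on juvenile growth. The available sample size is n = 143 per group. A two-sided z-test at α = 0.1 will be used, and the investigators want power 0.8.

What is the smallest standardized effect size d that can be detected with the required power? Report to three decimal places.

d ≈ 0.294

Need Φ(δ − 1.645) = 0.8, so δ = 1.645 + 0.842 = 2.486.
(The second rejection-region term Φ(−δ − z_{α/2}) is negligible and dropped.)
δ = d·√(n/2) ⇒ d = δ/√(n/2) = 2.486/√(143/2) = 0.2941.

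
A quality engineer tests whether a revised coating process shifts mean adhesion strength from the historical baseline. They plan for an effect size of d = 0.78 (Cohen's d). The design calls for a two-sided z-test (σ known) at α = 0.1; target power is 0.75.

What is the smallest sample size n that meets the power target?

For power 0.75 need Φ(δ − z_{0.05}) = 0.75, so δ = z_{0.05} + z_{0.25} = 1.645 + 0.674 = 2.319.
(Ignoring the negligible lower-tail rejection probability gives the usual closed-form inversion.)
δ = d·√n ⇒ n = (δ/d)² = (2.319 / 0.78)² = 8.84.
Round up to the next whole unit.

n = 9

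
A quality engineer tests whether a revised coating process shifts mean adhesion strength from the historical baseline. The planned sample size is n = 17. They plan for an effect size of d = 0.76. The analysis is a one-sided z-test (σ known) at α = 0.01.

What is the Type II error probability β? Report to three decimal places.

β ≈ 0.210

Noncentrality parameter: δ = d·√n = 0.76 × √17 = 3.1336
Critical value for a one-sided test at α = 0.01: z_α = 2.326.
Power = P(Z > 2.326 − δ) = Φ(0.807) = 0.7902.
Type II error: β = 1 − power = 1 − 0.7902 = 0.2098.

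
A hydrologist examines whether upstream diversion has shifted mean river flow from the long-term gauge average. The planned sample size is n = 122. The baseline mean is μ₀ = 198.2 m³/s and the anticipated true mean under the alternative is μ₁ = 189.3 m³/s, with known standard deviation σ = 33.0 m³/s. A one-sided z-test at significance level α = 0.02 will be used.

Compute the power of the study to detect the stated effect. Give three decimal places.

Power ≈ 0.823

Standardized effect: d = |μ₁ − μ₀| / σ = |189.3 − 198.2| / 33.0 = 0.2697
Noncentrality parameter: δ = d·√n = 0.2697 × √122 = 2.9789
Critical value for a one-sided test at α = 0.02: z_α = 2.054.
Power = Φ(δ − 2.054) = Φ(0.925) = 0.8226.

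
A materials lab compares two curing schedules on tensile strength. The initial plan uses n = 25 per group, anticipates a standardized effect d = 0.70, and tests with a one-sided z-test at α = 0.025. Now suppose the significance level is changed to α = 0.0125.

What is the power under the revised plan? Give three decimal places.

δ = d·√(n/2) = 0.70 × √(25/2) = 2.4749 (unchanged). New critical value: z_{0.0125} = 2.241.
Revised power = Φ(δ − 2.241) = Φ(0.233) = 0.5923.

Power ≈ 0.592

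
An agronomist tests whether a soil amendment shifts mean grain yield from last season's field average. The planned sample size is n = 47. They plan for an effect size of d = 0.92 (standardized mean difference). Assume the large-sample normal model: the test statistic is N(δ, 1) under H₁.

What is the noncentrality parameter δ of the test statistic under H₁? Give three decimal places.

δ ≈ 6.307

The noncentrality parameter scales effect size by the design's sample-size factor: δ = d·√n = 0.92 × √47 = 6.3072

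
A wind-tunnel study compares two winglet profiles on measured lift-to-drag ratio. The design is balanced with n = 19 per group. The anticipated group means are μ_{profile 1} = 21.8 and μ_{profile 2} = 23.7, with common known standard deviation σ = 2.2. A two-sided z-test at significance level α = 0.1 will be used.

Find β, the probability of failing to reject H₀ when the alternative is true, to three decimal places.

β ≈ 0.155

Standardized effect: d = |μ_{profile 1} − μ_{profile 2}| / σ = |21.8 − 23.7| / 2.2 = 0.8636
Noncentrality parameter: δ = d·√(n/2) = 0.8636 × √(19/2) = 2.6619
Critical value for a two-sided test at α = 0.1: z_{α/2} = 1.645.
Power = Φ(δ − 1.645) + Φ(−δ − 1.645) = Φ(1.017) + Φ(-4.307) = 0.8454 + 0.0000 = 0.8454.
Type II error: β = 1 − power = 1 − 0.8454 = 0.1546.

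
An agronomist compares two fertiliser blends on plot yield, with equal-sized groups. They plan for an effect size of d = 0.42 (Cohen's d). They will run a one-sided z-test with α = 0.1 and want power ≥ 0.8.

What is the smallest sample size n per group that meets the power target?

n = 52 per group

For power 0.8 need Φ(δ − z_{0.1}) = 0.8, so δ = z_{0.1} + z_{0.20} = 1.282 + 0.842 = 2.123.
δ = d·√(n/2) ⇒ n = 2(δ/d)² = 2 × (2.123 / 0.42)² = 51.11.
Rounding up, n = 52 per group.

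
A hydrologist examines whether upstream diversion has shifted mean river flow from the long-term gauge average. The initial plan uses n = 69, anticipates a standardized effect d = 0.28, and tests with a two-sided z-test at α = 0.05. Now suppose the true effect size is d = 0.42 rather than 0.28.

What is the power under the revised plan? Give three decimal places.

Power ≈ 0.937

With d = 0.42: δ = d·√n = 0.42 × √69 = 3.4888. Critical value z_{0.025} = 1.960.
Revised power = Φ(δ − 1.960) + Φ(−δ − 1.960) = Φ(1.529) + Φ(-5.449) = 0.9368 + 0.0000 = 0.9368.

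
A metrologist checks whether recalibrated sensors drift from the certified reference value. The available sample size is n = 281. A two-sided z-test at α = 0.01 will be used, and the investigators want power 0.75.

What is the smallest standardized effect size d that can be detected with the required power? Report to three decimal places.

Need Φ(δ − 2.576) = 0.75, so δ = 2.576 + 0.674 = 3.250.
(Lower-tail contribution to power is negligible for δ > 0.)
δ = d·√n ⇒ d = δ/√n = 3.250/√281 = 0.1939.

d ≈ 0.194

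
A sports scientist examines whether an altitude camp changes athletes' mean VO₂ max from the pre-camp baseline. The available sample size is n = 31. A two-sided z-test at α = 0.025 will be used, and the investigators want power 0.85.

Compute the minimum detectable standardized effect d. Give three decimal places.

Required noncentrality: δ = z_{0.0125} + z_{0.15} = 2.241 + 1.036 = 3.278.
(The second rejection-region term Φ(−δ − z_{α/2}) is negligible and dropped.)
δ = d·√n ⇒ d = δ/√n = 3.278/√31 = 0.5887.

d ≈ 0.589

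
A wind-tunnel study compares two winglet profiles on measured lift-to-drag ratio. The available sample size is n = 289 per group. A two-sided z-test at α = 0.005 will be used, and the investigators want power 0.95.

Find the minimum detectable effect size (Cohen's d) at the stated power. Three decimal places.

d ≈ 0.370

Need Φ(δ − 2.807) = 0.95, so δ = 2.807 + 1.645 = 4.452.
(The second rejection-region term Φ(−δ − z_{α/2}) is negligible and dropped.)
δ = d·√(n/2) ⇒ d = δ/√(n/2) = 4.452/√(289/2) = 0.3703.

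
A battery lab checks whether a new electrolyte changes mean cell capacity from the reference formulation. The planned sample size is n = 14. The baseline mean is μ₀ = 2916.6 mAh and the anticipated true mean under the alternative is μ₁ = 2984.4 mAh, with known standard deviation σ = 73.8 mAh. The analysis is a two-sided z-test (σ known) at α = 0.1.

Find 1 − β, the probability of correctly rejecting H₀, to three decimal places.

Power ≈ 0.963

Standardized effect: d = |μ₁ − μ₀| / σ = |2984.4 − 2916.6| / 73.8 = 0.9187
Noncentrality parameter: δ = d·√n = 0.9187 × √14 = 3.4375
Critical value for a two-sided test at α = 0.1: z_{α/2} = 1.645.
Power = Φ(δ − 1.645) + Φ(−δ − 1.645) = Φ(1.793) + Φ(-5.082) = 0.9635 + 0.0000 = 0.9635.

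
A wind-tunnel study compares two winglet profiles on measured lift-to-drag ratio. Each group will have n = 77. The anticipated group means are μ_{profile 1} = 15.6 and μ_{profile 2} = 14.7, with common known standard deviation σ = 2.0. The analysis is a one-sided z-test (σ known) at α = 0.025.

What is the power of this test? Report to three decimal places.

Power ≈ 0.797

Standardized effect: d = |μ_{profile 1} − μ_{profile 2}| / σ = |15.6 − 14.7| / 2.0 = 0.4500
Noncentrality parameter: δ = d·√(n/2) = 0.4500 × √(77/2) = 2.7922
Critical value for a one-sided test at α = 0.025: z_α = 1.960.
Power = P(Z > 1.960 − δ) = Φ(0.832) = 0.7974.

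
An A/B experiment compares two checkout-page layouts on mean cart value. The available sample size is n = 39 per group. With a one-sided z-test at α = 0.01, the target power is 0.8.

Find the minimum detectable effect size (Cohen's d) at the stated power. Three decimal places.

d ≈ 0.717

Need Φ(δ − 2.326) = 0.8, so δ = 2.326 + 0.842 = 3.168.
δ = d·√(n/2) ⇒ d = δ/√(n/2) = 3.168/√(39/2) = 0.7174.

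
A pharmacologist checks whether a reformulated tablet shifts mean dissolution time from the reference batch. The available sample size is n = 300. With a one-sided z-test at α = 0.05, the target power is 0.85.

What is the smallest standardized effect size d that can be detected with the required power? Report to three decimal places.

Required noncentrality: δ = z_{0.05} + z_{0.15} = 1.645 + 1.036 = 2.681.
δ = d·√n ⇒ d = δ/√n = 2.681/√300 = 0.1548.

d ≈ 0.155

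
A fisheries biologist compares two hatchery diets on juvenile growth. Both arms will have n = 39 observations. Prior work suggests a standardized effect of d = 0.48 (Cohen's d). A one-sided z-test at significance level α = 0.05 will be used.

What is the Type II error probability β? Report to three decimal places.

Noncentrality parameter: δ = d·√(n/2) = 0.48 × √(39/2) = 2.1196
One-sided α = 0.05 → critical value z_{0.05} = 1.645.
Power = Φ(δ − 1.645) = Φ(0.475) = 0.6825.
Type II error: β = 1 − power = 1 − 0.6825 = 0.3175.

β ≈ 0.317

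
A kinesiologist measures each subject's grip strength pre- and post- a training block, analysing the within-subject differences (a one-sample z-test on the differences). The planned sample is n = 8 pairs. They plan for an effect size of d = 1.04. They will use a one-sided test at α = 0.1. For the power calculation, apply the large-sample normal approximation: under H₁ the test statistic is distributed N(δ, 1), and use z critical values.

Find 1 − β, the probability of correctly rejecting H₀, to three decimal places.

Power ≈ 0.952

Noncentrality parameter: δ = d·√n = 1.04 × √8 = 2.9416
Critical value for a one-sided test at α = 0.1: z_α = 1.282.
Power = Φ(δ − 1.282) = Φ(1.660) = 0.9515.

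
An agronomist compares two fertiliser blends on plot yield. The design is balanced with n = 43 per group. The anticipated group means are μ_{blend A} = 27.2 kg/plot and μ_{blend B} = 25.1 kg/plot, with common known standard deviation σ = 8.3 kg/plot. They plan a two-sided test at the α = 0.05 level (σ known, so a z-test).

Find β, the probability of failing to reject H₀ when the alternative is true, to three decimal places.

β ≈ 0.783

Standardized effect: d = |μ_{blend A} − μ_{blend B}| / σ = |27.2 − 25.1| / 8.3 = 0.2530
Noncentrality parameter: δ = d·√(n/2) = 0.2530 × √(43/2) = 1.1732
Two-sided α = 0.05 → critical value z_{0.025} = 1.960.
Power = Φ(δ − 1.960) + Φ(−δ − 1.960) = Φ(-0.787) + Φ(-3.133) = 0.2157 + 0.0009 = 0.2166.
Type II error: β = 1 − power = 1 − 0.2166 = 0.7834.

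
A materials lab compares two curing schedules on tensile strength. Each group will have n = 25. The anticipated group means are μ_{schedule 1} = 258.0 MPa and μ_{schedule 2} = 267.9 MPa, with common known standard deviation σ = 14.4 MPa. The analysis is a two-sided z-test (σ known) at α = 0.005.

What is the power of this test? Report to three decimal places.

Standardized effect: d = |μ_{schedule 1} − μ_{schedule 2}| / σ = |258.0 − 267.9| / 14.4 = 0.6875
Noncentrality parameter: δ = d·√(n/2) = 0.6875 × √(25/2) = 2.4307
Critical value for a two-sided test at α = 0.005: z_{α/2} = 2.807.
Power = Φ(δ − 2.807) + Φ(−δ − 2.807) = Φ(-0.376) + Φ(-5.238) = 0.3533 + 0.0000 = 0.3533.

Power ≈ 0.353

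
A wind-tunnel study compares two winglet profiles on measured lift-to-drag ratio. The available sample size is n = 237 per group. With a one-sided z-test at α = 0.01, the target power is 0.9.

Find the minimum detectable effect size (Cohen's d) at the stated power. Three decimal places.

d ≈ 0.331

Need Φ(δ − 2.326) = 0.9, so δ = 2.326 + 1.282 = 3.608.
δ = d·√(n/2) ⇒ d = δ/√(n/2) = 3.608/√(237/2) = 0.3314.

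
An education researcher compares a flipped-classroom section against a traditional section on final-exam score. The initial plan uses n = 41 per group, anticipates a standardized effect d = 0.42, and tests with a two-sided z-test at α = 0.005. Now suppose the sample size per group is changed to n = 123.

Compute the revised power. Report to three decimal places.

With n = 123 per group: δ = d·√(n/2) = 0.42 × √(123/2) = 3.2937. Critical value z_{0.0025} = 2.807.
Revised power = Φ(δ − 2.807) + Φ(−δ − 2.807) = Φ(0.487) + Φ(-6.101) = 0.6868 + 0.0000 = 0.6868.

Power ≈ 0.687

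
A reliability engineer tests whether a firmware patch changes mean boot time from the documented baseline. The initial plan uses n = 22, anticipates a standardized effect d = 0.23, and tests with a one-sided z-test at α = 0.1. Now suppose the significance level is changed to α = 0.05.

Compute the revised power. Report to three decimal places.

δ = d·√n = 0.23 × √22 = 1.0788 (unchanged). New critical value: z_{0.05} = 1.645.
Revised power = Φ(δ − 1.645) = Φ(-0.566) = 0.2857.

Power ≈ 0.286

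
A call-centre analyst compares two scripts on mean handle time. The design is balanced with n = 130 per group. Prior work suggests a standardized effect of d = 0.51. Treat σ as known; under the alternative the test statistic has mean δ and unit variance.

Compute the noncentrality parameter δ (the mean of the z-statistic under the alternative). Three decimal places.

δ ≈ 4.112

The noncentrality parameter scales effect size by the design's sample-size factor: δ = d·√(n/2) = 0.51 × √(130/2) = 4.1118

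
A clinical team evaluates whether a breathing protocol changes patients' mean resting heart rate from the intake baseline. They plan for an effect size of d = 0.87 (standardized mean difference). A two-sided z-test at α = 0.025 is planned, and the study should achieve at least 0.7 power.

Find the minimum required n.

For power 0.7 need Φ(δ − z_{0.0125}) = 0.7, so δ = z_{0.0125} + z_{0.30} = 2.241 + 0.524 = 2.766.
(For δ > 0 the lower-tail rejection region contributes negligibly to power, so the one-term inversion is standard.)
δ = d·√n ⇒ n = (δ/d)² = (2.766 / 0.87)² = 10.11.
Round up to the next whole unit.

n = 11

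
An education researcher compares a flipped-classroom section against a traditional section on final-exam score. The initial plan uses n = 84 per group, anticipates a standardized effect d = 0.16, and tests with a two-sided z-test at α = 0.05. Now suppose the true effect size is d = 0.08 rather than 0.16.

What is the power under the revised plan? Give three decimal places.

With d = 0.08: δ = d·√(n/2) = 0.08 × √(84/2) = 0.5185. Critical value z_{0.025} = 1.960.
Revised power = Φ(δ − 1.960) + Φ(−δ − 1.960) = Φ(-1.442) + Φ(-2.478) = 0.0747 + 0.0066 = 0.0813.

Power ≈ 0.081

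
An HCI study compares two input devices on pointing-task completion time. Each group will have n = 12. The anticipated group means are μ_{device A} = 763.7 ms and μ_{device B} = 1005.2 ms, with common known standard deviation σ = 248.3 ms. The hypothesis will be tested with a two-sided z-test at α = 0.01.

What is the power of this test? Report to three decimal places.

Power ≈ 0.423

Standardized effect: d = |μ_{device A} − μ_{device B}| / σ = |763.7 − 1005.2| / 248.3 = 0.9726
Noncentrality parameter: δ = d·√(n/2) = 0.9726 × √(12/2) = 2.3824
Two-sided α = 0.01 → critical value z_{0.005} = 2.576.
Power = Φ(δ − 2.576) + Φ(−δ − 2.576) = Φ(-0.193) + Φ(-4.958) = 0.4233 + 0.0000 = 0.4233.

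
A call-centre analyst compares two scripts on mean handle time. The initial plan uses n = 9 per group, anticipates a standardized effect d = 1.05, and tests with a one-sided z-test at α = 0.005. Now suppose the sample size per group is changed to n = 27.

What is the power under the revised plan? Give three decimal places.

Power ≈ 0.900

With n = 27 per group: δ = d·√(n/2) = 1.05 × √(27/2) = 3.8579. Critical value z_{0.005} = 2.576.
Revised power = P(Z > 2.576 − δ) = Φ(1.282) = 0.9001.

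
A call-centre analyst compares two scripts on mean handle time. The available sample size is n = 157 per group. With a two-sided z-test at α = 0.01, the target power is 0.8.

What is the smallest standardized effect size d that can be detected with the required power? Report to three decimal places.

d ≈ 0.386

Required noncentrality: δ = z_{0.005} + z_{0.20} = 2.576 + 0.842 = 3.417.
(The second rejection-region term Φ(−δ − z_{α/2}) is negligible and dropped.)
δ = d·√(n/2) ⇒ d = δ/√(n/2) = 3.417/√(157/2) = 0.3857.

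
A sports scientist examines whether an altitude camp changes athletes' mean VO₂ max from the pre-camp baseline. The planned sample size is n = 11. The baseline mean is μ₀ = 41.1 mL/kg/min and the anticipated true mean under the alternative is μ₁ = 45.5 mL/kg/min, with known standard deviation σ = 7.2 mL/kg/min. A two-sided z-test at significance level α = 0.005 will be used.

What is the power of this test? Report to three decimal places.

Power ≈ 0.218

Standardized effect: d = |μ₁ − μ₀| / σ = |45.5 − 41.1| / 7.2 = 0.6111
Noncentrality parameter: λ = d·√n = 0.6111 × √11 = 2.0268
Critical value for a two-sided test at α = 0.005: z_{α/2} = 2.807.
Power = Φ(λ − 2.807) + Φ(−λ − 2.807) = Φ(-0.780) + Φ(-4.834) = 0.2176 + 0.0000 = 0.2176.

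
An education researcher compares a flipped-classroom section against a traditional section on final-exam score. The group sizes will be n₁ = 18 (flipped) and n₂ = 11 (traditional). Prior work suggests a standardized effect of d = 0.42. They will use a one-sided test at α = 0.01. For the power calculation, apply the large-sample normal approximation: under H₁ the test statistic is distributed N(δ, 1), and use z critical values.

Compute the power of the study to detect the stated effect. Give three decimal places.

Power ≈ 0.110

Noncentrality parameter: δ = d / √(1/n₁ + 1/n₂) = 0.42 / √(1/18 + 1/11) = 1.0974
One-sided α = 0.01 → critical value z_{0.01} = 2.326.
Power = P(Z > 2.326 − δ) = Φ(-1.229) = 0.1096.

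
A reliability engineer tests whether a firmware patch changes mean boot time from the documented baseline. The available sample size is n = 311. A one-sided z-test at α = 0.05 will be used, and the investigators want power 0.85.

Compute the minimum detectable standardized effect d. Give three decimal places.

d ≈ 0.152

Required noncentrality: δ = z_{0.05} + z_{0.15} = 1.645 + 1.036 = 2.681.
δ = d·√n ⇒ d = δ/√n = 2.681/√311 = 0.1520.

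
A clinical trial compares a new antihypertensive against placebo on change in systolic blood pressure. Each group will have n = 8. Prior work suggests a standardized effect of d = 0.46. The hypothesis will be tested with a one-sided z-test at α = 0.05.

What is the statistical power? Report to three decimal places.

Noncentrality parameter: δ = d·√(n/2) = 0.46 × √(8/2) = 0.9200
Critical value for a one-sided test at α = 0.05: z_α = 1.645.
Power = Φ(δ − 1.645) = Φ(-0.725) = 0.2343.

Power ≈ 0.234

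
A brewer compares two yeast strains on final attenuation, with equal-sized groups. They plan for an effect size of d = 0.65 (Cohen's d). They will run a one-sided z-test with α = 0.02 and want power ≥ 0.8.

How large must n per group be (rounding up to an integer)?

n = 40 per group

For power 0.8 need Φ(δ − z_{0.02}) = 0.8, so δ = z_{0.02} + z_{0.20} = 2.054 + 0.842 = 2.895.
δ = d·√(n/2) ⇒ n = 2(δ/d)² = 2 × (2.895 / 0.65)² = 39.68.
Round up to the next whole unit.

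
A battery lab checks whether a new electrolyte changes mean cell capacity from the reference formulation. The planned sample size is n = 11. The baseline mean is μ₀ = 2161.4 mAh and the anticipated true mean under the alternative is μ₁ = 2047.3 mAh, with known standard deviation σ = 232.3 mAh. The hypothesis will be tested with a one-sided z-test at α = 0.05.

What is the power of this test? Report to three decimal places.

Power ≈ 0.494

Standardized effect: d = |μ₁ − μ₀| / σ = |2047.3 − 2161.4| / 232.3 = 0.4912
Noncentrality parameter: λ = d·√n = 0.4912 × √11 = 1.6290
Critical value for a one-sided test at α = 0.05: z_α = 1.645.
Power = P(Z > 1.645 − λ) = Φ(-0.016) = 0.4937.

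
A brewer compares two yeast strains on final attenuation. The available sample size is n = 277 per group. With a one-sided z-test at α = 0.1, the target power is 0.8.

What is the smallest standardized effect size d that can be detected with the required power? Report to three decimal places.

Required noncentrality: δ = z_{0.1} + z_{0.20} = 1.282 + 0.842 = 2.123.
δ = d·√(n/2) ⇒ d = δ/√(n/2) = 2.123/√(277/2) = 0.1804.

d ≈ 0.180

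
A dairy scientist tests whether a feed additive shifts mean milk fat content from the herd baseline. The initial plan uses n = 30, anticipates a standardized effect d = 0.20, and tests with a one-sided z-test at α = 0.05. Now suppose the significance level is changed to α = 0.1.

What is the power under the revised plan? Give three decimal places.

Power ≈ 0.426

δ = d·√n = 0.20 × √30 = 1.0954 (unchanged). New critical value: z_{0.1} = 1.282.
Revised power = P(Z > 1.282 − δ) = Φ(-0.186) = 0.4262.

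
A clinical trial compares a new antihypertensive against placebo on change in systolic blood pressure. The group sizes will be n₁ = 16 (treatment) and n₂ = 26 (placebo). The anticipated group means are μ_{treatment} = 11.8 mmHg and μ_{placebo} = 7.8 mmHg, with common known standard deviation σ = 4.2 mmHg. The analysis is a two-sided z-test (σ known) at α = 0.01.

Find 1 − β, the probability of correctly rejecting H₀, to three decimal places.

Power ≈ 0.663

Standardized effect: d = |μ_{treatment} − μ_{placebo}| / σ = |11.8 − 7.8| / 4.2 = 0.9524
Noncentrality parameter: δ = d / √(1/n₁ + 1/n₂) = 0.9524 / √(1/16 + 1/26) = 2.9973
Two-sided α = 0.01 → critical value z_{0.005} = 2.576.
Power = Φ(δ − 2.576) + Φ(−δ − 2.576) = Φ(0.421) + Φ(-5.573) = 0.6633 + 0.0000 = 0.6633.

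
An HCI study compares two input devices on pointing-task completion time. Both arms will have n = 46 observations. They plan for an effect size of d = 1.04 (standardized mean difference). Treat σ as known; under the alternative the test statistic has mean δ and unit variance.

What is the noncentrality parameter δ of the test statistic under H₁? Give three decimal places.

The noncentrality parameter scales effect size by the design's sample-size factor: δ = d·√(n/2) = 1.04 × √(46/2) = 4.9877

δ ≈ 4.988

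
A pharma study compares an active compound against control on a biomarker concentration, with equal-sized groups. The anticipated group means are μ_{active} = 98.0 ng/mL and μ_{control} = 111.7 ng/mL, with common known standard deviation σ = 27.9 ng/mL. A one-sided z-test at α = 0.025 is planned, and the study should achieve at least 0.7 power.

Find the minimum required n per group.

Standardized effect: d = |μ_{active} − μ_{control}| / σ = |98.0 − 111.7| / 27.9 = 0.4910
Set Φ(δ − 1.960) = 0.7; then δ − 1.960 = Φ⁻¹(0.7) = 0.524, giving δ = 2.484.
δ = d·√(n/2) ⇒ n = 2(δ/d)² = 2 × (2.484 / 0.4910)² = 51.20.
Rounding up, n = 52 per group.

n = 52 per group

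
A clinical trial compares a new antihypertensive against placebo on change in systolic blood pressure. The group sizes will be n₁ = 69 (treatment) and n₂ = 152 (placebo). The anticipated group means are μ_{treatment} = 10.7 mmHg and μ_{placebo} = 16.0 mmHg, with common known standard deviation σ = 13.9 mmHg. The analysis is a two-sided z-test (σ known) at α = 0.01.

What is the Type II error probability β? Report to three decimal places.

β ≈ 0.480

Standardized effect: d = |μ_{treatment} − μ_{placebo}| / σ = |10.7 − 16.0| / 13.9 = 0.3813
Noncentrality parameter: δ = d / √(1/n₁ + 1/n₂) = 0.3813 / √(1/69 + 1/152) = 2.6267
Critical value for a two-sided test at α = 0.01: z_{α/2} = 2.576.
Power = Φ(δ − 2.576) + Φ(−δ − 2.576) = Φ(0.051) + Φ(-5.203) = 0.5203 + 0.0000 = 0.5203.
Type II error: β = 1 − power = 1 − 0.5203 = 0.4797.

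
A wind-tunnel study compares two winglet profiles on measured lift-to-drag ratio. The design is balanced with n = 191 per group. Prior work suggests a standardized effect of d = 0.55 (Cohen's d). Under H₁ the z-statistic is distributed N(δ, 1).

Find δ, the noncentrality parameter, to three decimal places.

δ = d·√(n/2) = 0.55 × √(191/2) = 5.3748

δ ≈ 5.375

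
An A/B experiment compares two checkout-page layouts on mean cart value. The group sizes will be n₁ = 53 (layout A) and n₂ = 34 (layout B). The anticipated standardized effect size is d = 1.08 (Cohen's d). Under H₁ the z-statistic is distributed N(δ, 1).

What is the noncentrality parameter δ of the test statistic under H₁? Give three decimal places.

δ = d / √(1/n₁ + 1/n₂) = 1.08 / √(1/53 + 1/34) = 4.9152

δ ≈ 4.915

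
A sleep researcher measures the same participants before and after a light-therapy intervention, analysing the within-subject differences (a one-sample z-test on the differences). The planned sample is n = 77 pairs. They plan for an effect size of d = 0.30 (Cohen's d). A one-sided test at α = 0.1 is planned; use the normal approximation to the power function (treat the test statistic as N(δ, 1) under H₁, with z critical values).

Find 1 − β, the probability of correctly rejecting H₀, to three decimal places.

Power ≈ 0.912

Noncentrality parameter: δ = d·√n = 0.30 × √77 = 2.6325
Critical value for a one-sided test at α = 0.1: z_α = 1.282.
Power = P(Z > 1.282 − δ) = Φ(1.351) = 0.9116.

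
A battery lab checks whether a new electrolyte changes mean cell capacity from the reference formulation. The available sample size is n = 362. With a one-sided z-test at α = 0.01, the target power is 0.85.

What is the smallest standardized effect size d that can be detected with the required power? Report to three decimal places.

Need Φ(δ − 2.326) = 0.85, so δ = 2.326 + 1.036 = 3.363.
δ = d·√n ⇒ d = δ/√n = 3.363/√362 = 0.1767.

d ≈ 0.177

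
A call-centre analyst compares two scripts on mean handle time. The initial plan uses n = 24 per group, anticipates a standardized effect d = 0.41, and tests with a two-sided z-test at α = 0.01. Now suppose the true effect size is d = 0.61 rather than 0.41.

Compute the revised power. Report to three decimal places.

With d = 0.61: δ = d·√(n/2) = 0.61 × √(24/2) = 2.1131. Critical value z_{0.005} = 2.576.
Revised power = Φ(δ − 2.576) + Φ(−δ − 2.576) = Φ(-0.463) + Φ(-4.689) = 0.3218 + 0.0000 = 0.3218.

Power ≈ 0.322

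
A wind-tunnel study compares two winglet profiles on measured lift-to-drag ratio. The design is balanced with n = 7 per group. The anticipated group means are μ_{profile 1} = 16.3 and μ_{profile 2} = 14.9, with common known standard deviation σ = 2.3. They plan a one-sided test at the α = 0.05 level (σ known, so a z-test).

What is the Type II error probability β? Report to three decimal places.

Standardized effect: d = |μ_{profile 1} − μ_{profile 2}| / σ = |16.3 − 14.9| / 2.3 = 0.6087
Noncentrality parameter: δ = d·√(n/2) = 0.6087 × √(7/2) = 1.1388
Critical value for a one-sided test at α = 0.05: z_α = 1.645.
Power = Φ(δ − 1.645) = Φ(-0.506) = 0.3064.
Type II error: β = 1 − power = 1 − 0.3064 = 0.6936.

β ≈ 0.694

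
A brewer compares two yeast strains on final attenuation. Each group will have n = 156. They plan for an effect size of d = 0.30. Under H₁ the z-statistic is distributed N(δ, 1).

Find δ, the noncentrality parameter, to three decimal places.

The noncentrality parameter scales effect size by the design's sample-size factor: δ = d·√(n/2) = 0.30 × √(156/2) = 2.6495

δ ≈ 2.650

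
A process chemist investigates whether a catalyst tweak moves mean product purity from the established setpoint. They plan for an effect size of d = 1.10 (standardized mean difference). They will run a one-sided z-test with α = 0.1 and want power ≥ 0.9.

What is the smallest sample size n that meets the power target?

n = 6

Set Φ(δ − 1.282) = 0.9; then δ − 1.282 = Φ⁻¹(0.9) = 1.282, giving δ = 2.563.
δ = d·√n ⇒ n = (δ/d)² = (2.563 / 1.10)² = 5.43.
Rounding up, n = 6.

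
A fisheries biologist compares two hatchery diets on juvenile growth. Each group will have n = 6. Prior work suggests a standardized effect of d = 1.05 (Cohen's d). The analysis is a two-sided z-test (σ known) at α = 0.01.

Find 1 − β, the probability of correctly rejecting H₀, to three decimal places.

Noncentrality parameter: λ = d·√(n/2) = 1.05 × √(6/2) = 1.8187
Critical value for a two-sided test at α = 0.01: z_{α/2} = 2.576.
Power = Φ(λ − 2.576) + Φ(−λ − 2.576) = Φ(-0.757) + Φ(-4.394) = 0.2245 + 0.0000 = 0.2245.

Power ≈ 0.224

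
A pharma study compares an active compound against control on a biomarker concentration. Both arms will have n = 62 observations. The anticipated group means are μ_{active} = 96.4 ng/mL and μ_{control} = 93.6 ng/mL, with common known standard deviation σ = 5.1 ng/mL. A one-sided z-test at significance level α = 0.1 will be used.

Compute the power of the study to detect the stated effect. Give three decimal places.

Standardized effect: d = |μ_{active} − μ_{control}| / σ = |96.4 − 93.6| / 5.1 = 0.5490
Noncentrality parameter: δ = d·√(n/2) = 0.5490 × √(62/2) = 3.0568
One-sided α = 0.1 → critical value z_{0.1} = 1.282.
Power = P(Z > 1.282 − δ) = Φ(1.775) = 0.9621.

Power ≈ 0.962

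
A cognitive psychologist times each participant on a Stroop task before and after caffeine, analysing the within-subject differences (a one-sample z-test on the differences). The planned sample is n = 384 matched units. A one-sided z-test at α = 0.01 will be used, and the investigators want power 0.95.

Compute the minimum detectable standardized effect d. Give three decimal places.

Need Φ(δ − 2.326) = 0.95, so δ = 2.326 + 1.645 = 3.971.
δ = d·√n ⇒ d = δ/√n = 3.971/√384 = 0.2027.

d ≈ 0.203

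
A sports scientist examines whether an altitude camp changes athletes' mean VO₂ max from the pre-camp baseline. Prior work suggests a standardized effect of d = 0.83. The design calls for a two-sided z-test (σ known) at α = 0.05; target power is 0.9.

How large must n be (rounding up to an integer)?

n = 16

For power 0.9 need Φ(δ − z_{0.025}) = 0.9, so δ = z_{0.025} + z_{0.10} = 1.960 + 1.282 = 3.242.
(Ignoring the negligible lower-tail rejection probability gives the usual closed-form inversion.)
δ = d·√n ⇒ n = (δ/d)² = (3.242 / 0.83)² = 15.25.
Round up to the next whole unit.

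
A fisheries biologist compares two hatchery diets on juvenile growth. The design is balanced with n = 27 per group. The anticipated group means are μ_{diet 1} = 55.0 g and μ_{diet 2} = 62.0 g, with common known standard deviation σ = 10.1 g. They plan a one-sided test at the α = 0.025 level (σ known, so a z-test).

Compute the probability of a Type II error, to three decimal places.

Standardized effect: d = |μ_{diet 1} − μ_{diet 2}| / σ = |55.0 − 62.0| / 10.1 = 0.6931
Noncentrality parameter: δ = d·√(n/2) = 0.6931 × √(27/2) = 2.5465
Critical value for a one-sided test at α = 0.025: z_α = 1.960.
Power = Φ(δ − 1.960) = Φ(0.587) = 0.7212.
Type II error: β = 1 − power = 1 − 0.7212 = 0.2788.

β ≈ 0.279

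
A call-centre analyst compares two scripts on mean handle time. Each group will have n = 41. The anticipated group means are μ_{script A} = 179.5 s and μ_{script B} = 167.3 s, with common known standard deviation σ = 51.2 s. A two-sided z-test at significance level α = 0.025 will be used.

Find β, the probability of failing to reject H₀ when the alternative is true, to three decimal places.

β ≈ 0.877

Standardized effect: d = |μ_{script A} − μ_{script B}| / σ = |179.5 − 167.3| / 51.2 = 0.2383
Noncentrality parameter: δ = d·√(n/2) = 0.2383 × √(41/2) = 1.0789
Critical value for a two-sided test at α = 0.025: z_{α/2} = 2.241.
Power = Φ(δ − 2.241) + Φ(−δ − 2.241) = Φ(-1.163) + Φ(-3.320) = 0.1225 + 0.0004 = 0.1230.
Type II error: β = 1 − power = 1 − 0.1230 = 0.8770.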